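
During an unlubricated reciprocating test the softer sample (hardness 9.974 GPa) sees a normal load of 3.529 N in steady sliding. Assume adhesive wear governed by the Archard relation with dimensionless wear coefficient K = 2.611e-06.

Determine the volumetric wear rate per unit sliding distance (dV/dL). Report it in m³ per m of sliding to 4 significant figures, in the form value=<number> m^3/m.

Intermediate values are displayed rounded — all working math runs at full float precision — one final rounding to four significant digits.
Hardness H = 9.974 GPa = 9.974e+09 Pa.
As SI base values: W = 3.529 N, H = 9.974e+09 Pa, K = 2.611e-06.
Sliding wear rate dV/dL = K·W/H: 2.611e-06 · 3.529 / 9.974e+09 = 9.238e-16 m³/m.

value=9.238e-16 m^3/m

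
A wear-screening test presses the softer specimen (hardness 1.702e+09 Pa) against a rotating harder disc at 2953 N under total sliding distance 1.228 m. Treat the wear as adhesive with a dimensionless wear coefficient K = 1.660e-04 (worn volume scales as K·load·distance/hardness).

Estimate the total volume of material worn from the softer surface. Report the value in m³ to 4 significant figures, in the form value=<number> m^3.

value=3.537e-10 m^3

Every step holds full precision, and intermediate values are printed rounded — rounded just once, at four significant digits.
Restated in SI base units: W = 2953 N, H = 1.702e+09 Pa, K = 1.660e-04.
By Archard's law, V = K·W·L/H = 1.660e-04 · 2953 · 1.228 / 1.702e+09 = 3.537e-10 m³.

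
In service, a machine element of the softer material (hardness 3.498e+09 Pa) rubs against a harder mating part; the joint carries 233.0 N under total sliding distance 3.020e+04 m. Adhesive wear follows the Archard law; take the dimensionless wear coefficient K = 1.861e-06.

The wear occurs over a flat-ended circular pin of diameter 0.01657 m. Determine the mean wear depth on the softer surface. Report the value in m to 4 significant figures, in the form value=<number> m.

value=1.736e-05 m

The algebra maintains exact precision, and the intermediates are shown rounded. Rounded just once: four significant digits.
Convert: Contact area A = π·d²/4 = π·(0.01657 m)²/4 = 2.156e-04 m².
Restated in SI base units: W = 233.0 N, H = 3.498e+09 Pa, K = 1.861e-06.
Volume removed: V = K·W·L/H = 1.861e-06 · 233.0 · 3.020e+04 / 3.498e+09 = 3.744e-09 m³.
Mean wear depth h = V/A = 3.744e-09 / 2.156e-04 = 1.736e-05 m.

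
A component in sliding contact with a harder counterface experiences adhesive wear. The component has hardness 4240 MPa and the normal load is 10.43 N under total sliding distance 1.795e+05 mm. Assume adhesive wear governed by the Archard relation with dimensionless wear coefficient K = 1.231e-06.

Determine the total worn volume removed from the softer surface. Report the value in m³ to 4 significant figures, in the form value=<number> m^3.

Intermediates are displayed rounded; the algebra holds full precision — one final rounding: 4 significant figures.
Convert: Total distance L = 1.795e+05 mm = 179.5 m.
Convert: Hardness H = 4240 MPa = 4.240e+09 Pa.
In SI base units, W = 10.43 N, H = 4.240e+09 Pa, K = 1.231e-06.
Wear volume V = K·W·L/H = 1.231e-06 · 10.43 · 179.5 / 4.240e+09 = 5.436e-13 m³.

value=5.436e-13 m^3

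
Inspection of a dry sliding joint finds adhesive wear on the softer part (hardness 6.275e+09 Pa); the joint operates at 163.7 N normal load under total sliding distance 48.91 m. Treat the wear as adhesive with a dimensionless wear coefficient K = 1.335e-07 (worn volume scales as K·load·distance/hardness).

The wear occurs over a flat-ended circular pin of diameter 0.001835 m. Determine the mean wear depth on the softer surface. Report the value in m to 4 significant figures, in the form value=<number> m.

value=6.441e-08 m

Every step holds full precision; intermediates appear rounded. Rounded just once: 4 significant digits.
Contact area A = π·d²/4 = π·(0.001835 m)²/4 = 2.645e-06 m².
SI base units throughout: W = 163.7 N, H = 6.275e+09 Pa, K = 1.335e-07.
Archard volume V = K·W·L/H = 1.335e-07 · 163.7 · 48.91 / 6.275e+09 = 1.703e-13 m³.
Depth h = V/A = 1.703e-13 / 2.645e-06 = 6.441e-08 m.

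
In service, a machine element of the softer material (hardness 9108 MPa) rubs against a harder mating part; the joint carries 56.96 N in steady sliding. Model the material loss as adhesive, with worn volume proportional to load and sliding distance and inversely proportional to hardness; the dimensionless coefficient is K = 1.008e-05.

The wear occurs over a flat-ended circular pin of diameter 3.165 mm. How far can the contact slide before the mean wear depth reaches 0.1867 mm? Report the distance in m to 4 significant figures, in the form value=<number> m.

value=2.330e+04 m

Intermediates are displayed rounded, and the algebra keeps exact precision, and one final rounding: four significant digits.
Convert: Hardness H = 9108 MPa = 9.108e+09 Pa.
Convert: Pin diameter d = 3.165 mm = 0.003165 m. Contact area A = π·d²/4 = π·(0.003165 m)²/4 = 7.868e-06 m².
Convert: Depth limit h_lim = 0.1867 mm = 1.867e-04 m.
In SI base units: W = 56.96 N, H = 9.108e+09 Pa, K = 1.008e-05.
Volume at the limit: V_lim = h_lim·A = 1.867e-04 · 7.868e-06 = 1.469e-09 m³.
Thus life L = V_lim·H/(K·W) = 1.469e-09 · 9.108e+09 / (1.008e-05 · 56.96) = 2.330e+04 m.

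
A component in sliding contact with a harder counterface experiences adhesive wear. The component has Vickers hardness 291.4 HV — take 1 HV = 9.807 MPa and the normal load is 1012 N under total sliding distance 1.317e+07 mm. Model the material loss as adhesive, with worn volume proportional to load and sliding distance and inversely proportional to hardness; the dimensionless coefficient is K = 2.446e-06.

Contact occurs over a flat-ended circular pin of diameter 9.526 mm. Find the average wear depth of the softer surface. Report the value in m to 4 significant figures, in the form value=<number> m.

value=1.601e-04 m

Every step runs at exact precision. Intermediates are printed rounded; a single final rounding, at 4 significant digits.
Total distance L = 1.317e+07 mm = 1.317e+04 m.
Hardness H = 291.4 HV × 9.807 MPa/HV = 2858 MPa = 2.858e+09 Pa.
Pin diameter d = 9.526 mm = 0.009526 m. Contact area A = π·d²/4 = π·(0.009526 m)²/4 = 7.127e-05 m².
Expressed in SI base units: W = 1012 N, H = 2.858e+09 Pa, K = 2.446e-06.
Archard relation: V = K·W·L/H = 2.446e-06 · 1012 · 1.317e+04 / 2.858e+09 = 1.141e-08 m³.
Depth h = V/A = 1.141e-08 / 7.127e-05 = 1.601e-04 m.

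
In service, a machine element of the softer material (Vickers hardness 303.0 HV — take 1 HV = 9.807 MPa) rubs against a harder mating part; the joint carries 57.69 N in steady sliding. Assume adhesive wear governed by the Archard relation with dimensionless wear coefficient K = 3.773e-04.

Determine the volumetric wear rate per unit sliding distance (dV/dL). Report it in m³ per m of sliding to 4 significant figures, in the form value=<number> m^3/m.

The intermediates are shown rounded. Each operation runs at full float precision, and a lone final rounding: 4 significant digits.
Convert: Hardness H = 303.0 HV × 9.807 MPa/HV = 2972 MPa = 2.972e+09 Pa.
In SI base units: W = 57.69 N, H = 2.972e+09 Pa, K = 3.773e-04.
Wear rate dV/dL = K·W/H: 3.773e-04 · 57.69 / 2.972e+09 = 7.325e-12 m³/m.

value=7.325e-12 m^3/m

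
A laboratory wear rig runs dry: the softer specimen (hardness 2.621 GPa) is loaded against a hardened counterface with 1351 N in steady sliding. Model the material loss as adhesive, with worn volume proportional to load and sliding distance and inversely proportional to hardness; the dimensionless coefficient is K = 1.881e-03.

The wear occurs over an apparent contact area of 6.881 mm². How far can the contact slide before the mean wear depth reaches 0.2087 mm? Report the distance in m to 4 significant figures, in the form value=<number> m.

value=1.481 m

Printed values are rounded, and the computation maintains full float precision. Rounded once at the end, at four significant digits.
Hardness H = 2.621 GPa = 2.621e+09 Pa.
Contact area A = 6.881 mm² = 6.881e-06 m².
Depth limit h_lim = 0.2087 mm = 2.087e-04 m.
In SI base units: W = 1351 N, H = 2.621e+09 Pa, K = 1.881e-03.
Limit volume V_lim = h_lim·A = 2.087e-04 · 6.881e-06 = 1.436e-09 m³.
Thus life L = V_lim·H/(K·W) = 1.436e-09 · 2.621e+09 / (1.881e-03 · 1351) = 1.481 m.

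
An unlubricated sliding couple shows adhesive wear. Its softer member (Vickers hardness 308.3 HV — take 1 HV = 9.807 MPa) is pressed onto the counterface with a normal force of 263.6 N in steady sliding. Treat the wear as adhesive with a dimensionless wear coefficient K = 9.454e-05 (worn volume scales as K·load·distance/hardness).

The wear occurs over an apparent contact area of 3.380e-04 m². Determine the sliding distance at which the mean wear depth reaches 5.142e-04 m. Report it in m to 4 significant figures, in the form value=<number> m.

value=2.109e+04 m

Printed values are rounded, and all working math holds full float precision, and one last rounding, at 4 significant figures.
Hardness H = 308.3 HV × 9.807 MPa/HV = 3023 MPa = 3.023e+09 Pa.
As SI base values: W = 263.6 N, H = 3.023e+09 Pa, K = 9.454e-05.
Allowed volume V_lim = h_lim·A = 5.142e-04 · 3.380e-04 = 1.738e-07 m³.
Life L = V_lim·H/(K·W) = 1.738e-07 · 3.023e+09 / (9.454e-05 · 263.6) = 2.109e+04 m.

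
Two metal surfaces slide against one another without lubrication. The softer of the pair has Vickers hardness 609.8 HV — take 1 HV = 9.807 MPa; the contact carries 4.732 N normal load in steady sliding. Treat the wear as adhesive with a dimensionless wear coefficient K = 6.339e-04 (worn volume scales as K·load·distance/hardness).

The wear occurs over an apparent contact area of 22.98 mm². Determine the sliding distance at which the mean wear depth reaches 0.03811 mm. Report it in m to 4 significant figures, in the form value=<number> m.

The intermediates are shown rounded. The algebra holds full precision. Rounded just once, at 4 significant digits.
Convert: Hardness H = 609.8 HV × 9.807 MPa/HV = 5980 MPa = 5.980e+09 Pa.
Convert: Contact area A = 22.98 mm² = 2.298e-05 m².
Convert: Depth limit h_lim = 0.03811 mm = 3.811e-05 m.
Working in SI base units: W = 4.732 N, H = 5.980e+09 Pa, K = 6.339e-04.
Wearable volume V_lim = h_lim·A = 3.811e-05 · 2.298e-05 = 8.758e-10 m³.
Thus life L = V_lim·H/(K·W) = 8.758e-10 · 5.980e+09 / (6.339e-04 · 4.732) = 1746 m.

value=1746 m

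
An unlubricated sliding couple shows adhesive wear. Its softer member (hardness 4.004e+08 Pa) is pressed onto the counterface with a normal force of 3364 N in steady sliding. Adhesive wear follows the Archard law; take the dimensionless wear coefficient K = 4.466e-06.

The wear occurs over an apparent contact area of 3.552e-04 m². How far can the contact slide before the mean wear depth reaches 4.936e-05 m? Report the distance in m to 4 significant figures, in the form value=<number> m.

Printed values are rounded, and the computation runs at full precision, and one last rounding, at four significant digits.
Collected in SI base units: W = 3364 N, H = 4.004e+08 Pa, K = 4.466e-06.
Volume at the limit: V_lim = h_lim·A = 4.936e-05 · 3.552e-04 = 1.753e-08 m³.
Life L = V_lim·H/(K·W) = 1.753e-08 · 4.004e+08 / (4.466e-06 · 3364) = 467.3 m.

value=467.3 m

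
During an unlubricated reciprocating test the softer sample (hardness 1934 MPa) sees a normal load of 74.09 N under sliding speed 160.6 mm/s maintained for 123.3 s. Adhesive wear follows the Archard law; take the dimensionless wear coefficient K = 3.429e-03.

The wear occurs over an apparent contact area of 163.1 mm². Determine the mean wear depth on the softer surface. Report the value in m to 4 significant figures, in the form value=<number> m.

Displayed values are rounded, and all arithmetic carries exact precision, and rounded just once, at 4 significant figures.
Sliding speed v = 160.6 mm/s = 0.1606 m/s. Path length L = v·t = 0.1606 m/s × 123.3 s = 19.80 m.
Hardness H = 1934 MPa = 1.934e+09 Pa.
Contact area A = 163.1 mm² = 1.631e-04 m².
In SI base units, W = 74.09 N, H = 1.934e+09 Pa, K = 3.429e-03.
The Archard volume V = K·W·L/H = 3.429e-03 · 74.09 · 19.80 / 1.934e+09 = 2.601e-09 m³.
Depth of wear h = V/A = 2.601e-09 / 1.631e-04 = 1.595e-05 m.

value=1.595e-05 m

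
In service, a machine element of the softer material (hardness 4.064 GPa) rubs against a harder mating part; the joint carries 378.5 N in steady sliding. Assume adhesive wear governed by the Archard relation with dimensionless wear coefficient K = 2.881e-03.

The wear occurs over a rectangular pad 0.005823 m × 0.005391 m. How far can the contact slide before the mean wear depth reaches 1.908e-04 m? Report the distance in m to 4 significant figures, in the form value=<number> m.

All arithmetic carries full float precision; shown intermediates are rounded. Rounded once at the end, at 4 significant figures.
Convert: Hardness H = 4.064 GPa = 4.064e+09 Pa.
Convert: Contact area A = 0.005823 m × 0.005391 m = 3.139e-05 m².
Working in SI base units: W = 378.5 N, H = 4.064e+09 Pa, K = 2.881e-03.
Allowed volume V_lim = h_lim·A = 1.908e-04 · 3.139e-05 = 5.990e-09 m³.
Sliding life L = V_lim·H/(K·W) = 5.990e-09 · 4.064e+09 / (2.881e-03 · 378.5) = 22.32 m.

value=22.32 m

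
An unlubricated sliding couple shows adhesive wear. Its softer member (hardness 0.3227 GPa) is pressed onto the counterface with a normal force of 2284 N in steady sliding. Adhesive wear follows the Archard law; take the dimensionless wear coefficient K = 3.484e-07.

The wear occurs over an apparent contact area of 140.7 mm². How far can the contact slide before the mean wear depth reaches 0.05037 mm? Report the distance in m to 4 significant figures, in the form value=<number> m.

Quoted intermediates are rounded — all arithmetic runs at full precision. Rounded once at the end to four significant digits.
Convert: Hardness H = 0.3227 GPa = 3.227e+08 Pa.
Convert: Contact area A = 140.7 mm² = 1.407e-04 m².
Convert: Depth limit h_lim = 0.05037 mm = 5.037e-05 m.
Collected in SI base units: W = 2284 N, H = 3.227e+08 Pa, K = 3.484e-07.
Volume at the limit: V_lim = h_lim·A = 5.037e-05 · 1.407e-04 = 7.087e-09 m³.
Sliding life L = V_lim·H/(K·W) = 7.087e-09 · 3.227e+08 / (3.484e-07 · 2284) = 2874 m.

value=2874 m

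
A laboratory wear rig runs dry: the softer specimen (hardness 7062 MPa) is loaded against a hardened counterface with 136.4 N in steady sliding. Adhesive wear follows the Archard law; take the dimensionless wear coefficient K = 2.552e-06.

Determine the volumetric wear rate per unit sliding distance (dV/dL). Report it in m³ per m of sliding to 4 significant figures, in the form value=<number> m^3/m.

value=4.929e-14 m^3/m

Each operation holds full precision; intermediate values are displayed rounded; rounded just once to four significant digits.
Convert: Hardness H = 7062 MPa = 7.062e+09 Pa.
In SI base units: W = 136.4 N, H = 7.062e+09 Pa, K = 2.552e-06.
The wear rate dV/dL = K·W/H, per unit distance: 2.552e-06 · 136.4 / 7.062e+09 = 4.929e-14 m³/m.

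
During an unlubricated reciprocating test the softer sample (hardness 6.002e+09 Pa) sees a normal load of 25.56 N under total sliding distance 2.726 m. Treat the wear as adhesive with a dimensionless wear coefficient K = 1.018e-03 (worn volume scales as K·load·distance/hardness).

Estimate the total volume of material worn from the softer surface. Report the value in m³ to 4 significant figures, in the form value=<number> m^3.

Intermediate values are printed rounded. All arithmetic runs at full precision. Rounded just once to four significant digits.
Working in SI base units: W = 25.56 N, H = 6.002e+09 Pa, K = 1.018e-03.
Apply Archard: V = K·W·L/H = 1.018e-03 · 25.56 · 2.726 / 6.002e+09 = 1.182e-11 m³.

value=1.182e-11 m^3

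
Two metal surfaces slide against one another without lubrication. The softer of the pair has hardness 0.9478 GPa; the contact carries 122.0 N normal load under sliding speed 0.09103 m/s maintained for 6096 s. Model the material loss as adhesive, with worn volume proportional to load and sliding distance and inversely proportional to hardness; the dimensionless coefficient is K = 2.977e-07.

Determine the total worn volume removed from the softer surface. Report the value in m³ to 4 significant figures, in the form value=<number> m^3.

The algebra carries exact precision, and intermediate values are displayed rounded. Rounded once at the end: 4 significant digits.
Convert: Sliding distance L = v·t = 0.09103 m/s × 6096 s = 554.9 m.
Convert: Hardness H = 0.9478 GPa = 9.478e+08 Pa.
Expressed in SI base units: W = 122.0 N, H = 9.478e+08 Pa, K = 2.977e-07.
Worn volume V = K·W·L/H = 2.977e-07 · 122.0 · 554.9 / 9.478e+08 = 2.126e-11 m³.

value=2.126e-11 m^3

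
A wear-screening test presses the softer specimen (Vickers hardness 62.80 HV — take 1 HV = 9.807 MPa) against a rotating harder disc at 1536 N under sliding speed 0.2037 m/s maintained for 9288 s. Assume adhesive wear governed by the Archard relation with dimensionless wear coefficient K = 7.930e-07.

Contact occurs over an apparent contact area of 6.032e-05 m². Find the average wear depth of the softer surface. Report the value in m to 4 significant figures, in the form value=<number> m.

value=6.203e-05 m

Each operation holds full precision; shown intermediates are rounded. Rounded once at the end, at 4 significant digits.
Convert: Sliding distance L = v·t = 0.2037 m/s × 9288 s = 1892 m.
Convert: Hardness H = 62.80 HV × 9.807 MPa/HV = 615.9 MPa = 6.159e+08 Pa.
Collected in SI base units: W = 1536 N, H = 6.159e+08 Pa, K = 7.930e-07.
Worn volume V = K·W·L/H = 7.930e-07 · 1536 · 1892 / 6.159e+08 = 3.742e-09 m³.
Depth h = V/A = 3.742e-09 / 6.032e-05 = 6.203e-05 m.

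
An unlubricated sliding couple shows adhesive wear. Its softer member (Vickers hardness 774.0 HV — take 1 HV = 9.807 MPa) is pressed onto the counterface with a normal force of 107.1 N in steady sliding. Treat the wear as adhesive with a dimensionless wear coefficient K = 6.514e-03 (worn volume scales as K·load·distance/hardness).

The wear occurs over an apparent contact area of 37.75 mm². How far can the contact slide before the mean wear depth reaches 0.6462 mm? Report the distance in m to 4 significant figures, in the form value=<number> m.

Each operation runs at full float precision — printed values are rounded. Rounded just once: four significant digits.
Hardness H = 774.0 HV × 9.807 MPa/HV = 7591 MPa = 7.591e+09 Pa.
Contact area A = 37.75 mm² = 3.775e-05 m².
Depth limit h_lim = 0.6462 mm = 6.462e-04 m.
In SI base units: W = 107.1 N, H = 7.591e+09 Pa, K = 6.514e-03.
At the depth limit, V_lim = h_lim·A = 6.462e-04 · 3.775e-05 = 2.439e-08 m³.
So the life L = V_lim·H/(K·W) = 2.439e-08 · 7.591e+09 / (6.514e-03 · 107.1) = 265.4 m.

value=265.4 m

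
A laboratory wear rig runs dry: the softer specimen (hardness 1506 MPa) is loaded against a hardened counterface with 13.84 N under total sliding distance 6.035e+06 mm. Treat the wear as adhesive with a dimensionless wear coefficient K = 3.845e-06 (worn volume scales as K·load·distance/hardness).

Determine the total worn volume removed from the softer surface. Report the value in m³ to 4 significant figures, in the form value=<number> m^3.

Every step keeps exact precision. Intermediates are displayed rounded; one last rounding: four significant figures.
Sliding distance L = 6.035e+06 mm = 6035 m.
Hardness H = 1506 MPa = 1.506e+09 Pa.
As SI base values: W = 13.84 N, H = 1.506e+09 Pa, K = 3.845e-06.
By Archard's law, V = K·W·L/H = 3.845e-06 · 13.84 · 6035 / 1.506e+09 = 2.132e-10 m³.

value=2.132e-10 m^3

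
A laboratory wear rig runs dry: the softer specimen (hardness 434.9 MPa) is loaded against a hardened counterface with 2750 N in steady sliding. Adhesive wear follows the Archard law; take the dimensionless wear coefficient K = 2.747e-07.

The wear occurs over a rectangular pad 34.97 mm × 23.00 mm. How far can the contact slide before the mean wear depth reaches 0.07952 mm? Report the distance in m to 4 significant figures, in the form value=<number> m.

Intermediate values are shown rounded, and the computation keeps full precision — rounded just once: 4 significant digits.
Convert: Hardness H = 434.9 MPa = 4.349e+08 Pa.
Convert: Pad sides 34.97 mm × 23.00 mm = 0.03497 m × 0.02300 m. Contact area A = 0.03497 m × 0.02300 m = 8.043e-04 m².
Convert: Depth limit h_lim = 0.07952 mm = 7.952e-05 m.
Restated in SI base units: W = 2750 N, H = 4.349e+08 Pa, K = 2.747e-07.
Wearable volume V_lim = h_lim·A = 7.952e-05 · 8.043e-04 = 6.396e-08 m³.
Thus life L = V_lim·H/(K·W) = 6.396e-08 · 4.349e+08 / (2.747e-07 · 2750) = 3.682e+04 m.

value=3.682e+04 m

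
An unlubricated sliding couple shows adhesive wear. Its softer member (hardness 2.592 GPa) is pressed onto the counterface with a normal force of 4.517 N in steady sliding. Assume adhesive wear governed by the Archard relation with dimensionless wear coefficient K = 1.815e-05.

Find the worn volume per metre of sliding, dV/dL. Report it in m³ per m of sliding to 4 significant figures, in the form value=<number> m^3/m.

value=3.163e-14 m^3/m

The computation holds full precision. Intermediate values appear rounded; one last rounding to 4 significant digits.
Hardness H = 2.592 GPa = 2.592e+09 Pa.
In SI base units, W = 4.517 N, H = 2.592e+09 Pa, K = 1.815e-05.
The wear rate dV/dL = K·W/H, per unit distance: 1.815e-05 · 4.517 / 2.592e+09 = 3.163e-14 m³/m.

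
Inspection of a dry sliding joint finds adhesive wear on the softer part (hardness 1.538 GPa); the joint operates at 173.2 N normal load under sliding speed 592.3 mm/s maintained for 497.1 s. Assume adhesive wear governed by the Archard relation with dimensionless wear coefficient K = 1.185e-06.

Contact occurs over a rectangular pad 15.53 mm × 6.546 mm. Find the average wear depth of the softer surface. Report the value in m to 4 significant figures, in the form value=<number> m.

value=3.865e-07 m

The computation runs at full precision, and the intermediates are printed rounded. Rounded once at the end, at four significant figures.
Convert: Sliding speed v = 592.3 mm/s = 0.5923 m/s. Path length L = v·t = 0.5923 m/s × 497.1 s = 294.4 m.
Convert: Hardness H = 1.538 GPa = 1.538e+09 Pa.
Convert: Pad sides 15.53 mm × 6.546 mm = 0.01553 m × 0.006546 m. Contact area A = 0.01553 m × 0.006546 m = 1.017e-04 m².
Working in SI base units: W = 173.2 N, H = 1.538e+09 Pa, K = 1.185e-06.
Archard relation: V = K·W·L/H = 1.185e-06 · 173.2 · 294.4 / 1.538e+09 = 3.929e-11 m³.
Mean depth h = V/A = 3.929e-11 / 1.017e-04 = 3.865e-07 m.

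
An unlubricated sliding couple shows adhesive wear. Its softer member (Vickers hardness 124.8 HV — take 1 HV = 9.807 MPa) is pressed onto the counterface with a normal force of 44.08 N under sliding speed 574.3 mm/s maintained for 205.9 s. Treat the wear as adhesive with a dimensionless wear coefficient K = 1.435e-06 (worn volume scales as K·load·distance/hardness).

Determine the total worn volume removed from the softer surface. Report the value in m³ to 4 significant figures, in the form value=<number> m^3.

The intermediates are shown rounded; each operation carries exact precision. Rounded just once, at 4 significant figures.
Convert: Sliding speed v = 574.3 mm/s = 0.5743 m/s. Total distance L = v·t = 0.5743 m/s × 205.9 s = 118.2 m.
Convert: Hardness H = 124.8 HV × 9.807 MPa/HV = 1224 MPa = 1.224e+09 Pa.
Collected in SI base units: W = 44.08 N, H = 1.224e+09 Pa, K = 1.435e-06.
Wear volume V = K·W·L/H = 1.435e-06 · 44.08 · 118.2 / 1.224e+09 = 6.111e-12 m³.

value=6.111e-12 m^3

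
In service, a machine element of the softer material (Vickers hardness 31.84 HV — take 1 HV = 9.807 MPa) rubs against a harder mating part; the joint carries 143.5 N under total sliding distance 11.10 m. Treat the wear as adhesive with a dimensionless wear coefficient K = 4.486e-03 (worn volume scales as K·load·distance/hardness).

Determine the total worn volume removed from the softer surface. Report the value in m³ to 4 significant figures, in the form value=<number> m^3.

Every step keeps full precision — the intermediates appear rounded, and rounded once at the end: 4 significant figures.
Convert: Hardness H = 31.84 HV × 9.807 MPa/HV = 312.3 MPa = 3.123e+08 Pa.
In SI base units, W = 143.5 N, H = 3.123e+08 Pa, K = 4.486e-03.
Archard volume V = K·W·L/H = 4.486e-03 · 143.5 · 11.10 / 3.123e+08 = 2.288e-08 m³.

value=2.288e-08 m^3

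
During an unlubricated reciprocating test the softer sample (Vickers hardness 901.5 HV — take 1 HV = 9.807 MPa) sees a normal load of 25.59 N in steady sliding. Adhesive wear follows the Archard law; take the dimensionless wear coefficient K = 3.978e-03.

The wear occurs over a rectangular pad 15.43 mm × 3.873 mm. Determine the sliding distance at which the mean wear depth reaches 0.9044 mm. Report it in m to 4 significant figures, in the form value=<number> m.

value=4694 m

All working math keeps full float precision; intermediates are shown rounded, and a lone final rounding to 4 significant digits.
Convert: Hardness H = 901.5 HV × 9.807 MPa/HV = 8841 MPa = 8.841e+09 Pa.
Convert: Pad sides 15.43 mm × 3.873 mm = 0.01543 m × 0.003873 m. Contact area A = 0.01543 m × 0.003873 m = 5.976e-05 m².
Convert: Depth limit h_lim = 0.9044 mm = 9.044e-04 m.
In SI base units: W = 25.59 N, H = 8.841e+09 Pa, K = 3.978e-03.
At the depth limit, V_lim = h_lim·A = 9.044e-04 · 5.976e-05 = 5.405e-08 m³.
So the life L = V_lim·H/(K·W) = 5.405e-08 · 8.841e+09 / (3.978e-03 · 25.59) = 4694 m.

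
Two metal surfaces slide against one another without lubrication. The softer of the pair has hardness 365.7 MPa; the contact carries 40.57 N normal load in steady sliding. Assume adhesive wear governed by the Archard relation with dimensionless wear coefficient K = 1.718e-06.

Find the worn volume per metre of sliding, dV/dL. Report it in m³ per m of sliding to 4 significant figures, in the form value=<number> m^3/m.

value=1.906e-13 m^3/m

All working math carries full float precision. Intermediate values are printed rounded, and rounded just once, at 4 significant figures.
Hardness H = 365.7 MPa = 3.657e+08 Pa.
In SI base units: W = 40.57 N, H = 3.657e+08 Pa, K = 1.718e-06.
Rate of wear dV/dL = K·W/H: 1.718e-06 · 40.57 / 3.657e+08 = 1.906e-13 m³/m.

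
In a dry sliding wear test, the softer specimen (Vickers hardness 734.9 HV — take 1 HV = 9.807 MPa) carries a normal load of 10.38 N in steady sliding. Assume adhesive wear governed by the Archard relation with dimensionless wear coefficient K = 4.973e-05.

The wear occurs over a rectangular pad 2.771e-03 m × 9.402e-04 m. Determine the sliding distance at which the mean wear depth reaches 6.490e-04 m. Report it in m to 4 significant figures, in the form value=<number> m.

The computation keeps full float precision. Intermediate values are printed rounded. Rounded just once to four significant digits.
Hardness H = 734.9 HV × 9.807 MPa/HV = 7207 MPa = 7.207e+09 Pa.
Contact area A = 2.771e-03 m × 9.402e-04 m = 2.605e-06 m².
As SI base values: W = 10.38 N, H = 7.207e+09 Pa, K = 4.973e-05.
Wearable volume V_lim = h_lim·A = 6.490e-04 · 2.605e-06 = 1.691e-09 m³.
Thus life L = V_lim·H/(K·W) = 1.691e-09 · 7.207e+09 / (4.973e-05 · 10.38) = 2.361e+04 m.

value=2.361e+04 m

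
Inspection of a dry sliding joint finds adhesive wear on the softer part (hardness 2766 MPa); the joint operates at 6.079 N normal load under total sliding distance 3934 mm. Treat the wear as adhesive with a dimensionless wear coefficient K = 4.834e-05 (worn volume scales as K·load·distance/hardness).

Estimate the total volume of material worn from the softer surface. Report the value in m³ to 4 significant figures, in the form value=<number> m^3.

value=4.179e-13 m^3

The algebra carries exact precision; printed values are rounded. Rounded just once to 4 significant figures.
Convert: Sliding distance L = 3934 mm = 3.934 m.
Convert: Hardness H = 2766 MPa = 2.766e+09 Pa.
As SI base values: W = 6.079 N, H = 2.766e+09 Pa, K = 4.834e-05.
The Archard volume V = K·W·L/H = 4.834e-05 · 6.079 · 3.934 / 2.766e+09 = 4.179e-13 m³.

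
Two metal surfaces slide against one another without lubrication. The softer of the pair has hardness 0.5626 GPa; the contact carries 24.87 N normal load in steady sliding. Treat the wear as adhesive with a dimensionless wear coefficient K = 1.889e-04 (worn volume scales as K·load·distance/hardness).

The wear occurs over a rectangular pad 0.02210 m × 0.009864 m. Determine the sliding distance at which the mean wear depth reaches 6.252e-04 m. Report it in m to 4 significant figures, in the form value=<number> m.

value=1.632e+04 m

Printed values are rounded; the algebra maintains full precision; a lone final rounding: four significant digits.
Hardness H = 0.5626 GPa = 5.626e+08 Pa.
Contact area A = 0.02210 m × 0.009864 m = 2.180e-04 m².
SI base units throughout: W = 24.87 N, H = 5.626e+08 Pa, K = 1.889e-04.
Permissible volume V_lim = h_lim·A = 6.252e-04 · 2.180e-04 = 1.363e-07 m³.
Sliding life L = V_lim·H/(K·W) = 1.363e-07 · 5.626e+08 / (1.889e-04 · 24.87) = 1.632e+04 m.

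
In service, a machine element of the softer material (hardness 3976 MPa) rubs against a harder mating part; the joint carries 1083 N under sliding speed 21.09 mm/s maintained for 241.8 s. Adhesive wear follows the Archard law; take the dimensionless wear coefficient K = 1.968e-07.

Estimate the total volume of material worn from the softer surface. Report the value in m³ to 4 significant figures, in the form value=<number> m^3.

Every step keeps full float precision. The intermediates appear rounded. Rounded once at the end: 4 significant figures.
Convert: Sliding speed v = 21.09 mm/s = 0.02109 m/s. The distance L = v·t = 0.02109 m/s × 241.8 s = 5.100 m.
Convert: Hardness H = 3976 MPa = 3.976e+09 Pa.
In SI base units: W = 1083 N, H = 3.976e+09 Pa, K = 1.968e-07.
Archard volume V = K·W·L/H = 1.968e-07 · 1083 · 5.100 / 3.976e+09 = 2.734e-13 m³.

value=2.734e-13 m^3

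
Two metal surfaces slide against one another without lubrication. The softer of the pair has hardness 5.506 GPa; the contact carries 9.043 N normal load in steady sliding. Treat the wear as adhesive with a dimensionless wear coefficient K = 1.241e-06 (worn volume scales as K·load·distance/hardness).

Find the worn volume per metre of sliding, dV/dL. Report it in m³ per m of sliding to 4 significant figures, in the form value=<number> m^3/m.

value=2.038e-15 m^3/m

All working math carries full precision. The intermediates are shown rounded. Rounded just once to 4 significant digits.
Hardness H = 5.506 GPa = 5.506e+09 Pa.
Restated in SI base units: W = 9.043 N, H = 5.506e+09 Pa, K = 1.241e-06.
Rate of wear dV/dL = K·W/H (no L dependence): 1.241e-06 · 9.043 / 5.506e+09 = 2.038e-15 m³/m.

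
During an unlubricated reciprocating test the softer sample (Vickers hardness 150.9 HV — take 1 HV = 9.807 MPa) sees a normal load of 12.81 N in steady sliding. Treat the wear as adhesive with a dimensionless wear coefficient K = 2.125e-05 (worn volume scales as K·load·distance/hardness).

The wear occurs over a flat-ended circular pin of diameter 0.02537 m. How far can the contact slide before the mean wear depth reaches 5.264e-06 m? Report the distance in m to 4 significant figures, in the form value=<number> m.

All working math holds full precision; intermediates are shown rounded, and one final rounding, at 4 significant figures.
Hardness H = 150.9 HV × 9.807 MPa/HV = 1480 MPa = 1.480e+09 Pa.
Contact area A = π·d²/4 = π·(0.02537 m)²/4 = 5.055e-04 m².
SI base units throughout: W = 12.81 N, H = 1.480e+09 Pa, K = 2.125e-05.
Allowed volume V_lim = h_lim·A = 5.264e-06 · 5.055e-04 = 2.661e-09 m³.
Thus life L = V_lim·H/(K·W) = 2.661e-09 · 1.480e+09 / (2.125e-05 · 12.81) = 1.447e+04 m.

value=1.447e+04 m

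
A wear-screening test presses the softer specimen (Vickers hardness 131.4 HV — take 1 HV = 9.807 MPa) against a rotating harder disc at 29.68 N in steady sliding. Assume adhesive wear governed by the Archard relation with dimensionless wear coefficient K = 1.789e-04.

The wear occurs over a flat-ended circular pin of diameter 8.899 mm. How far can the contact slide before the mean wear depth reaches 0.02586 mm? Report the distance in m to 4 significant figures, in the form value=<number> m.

value=390.4 m

The intermediates are shown rounded; every step maintains full float precision, and a lone final rounding to 4 significant digits.
Convert: Hardness H = 131.4 HV × 9.807 MPa/HV = 1289 MPa = 1.289e+09 Pa.
Convert: Pin diameter d = 8.899 mm = 0.008899 m. Contact area A = π·d²/4 = π·(0.008899 m)²/4 = 6.220e-05 m².
Convert: Depth limit h_lim = 0.02586 mm = 2.586e-05 m.
In SI base units, W = 29.68 N, H = 1.289e+09 Pa, K = 1.789e-04.
Limit volume V_lim = h_lim·A = 2.586e-05 · 6.220e-05 = 1.608e-09 m³.
Sliding life L = V_lim·H/(K·W) = 1.608e-09 · 1.289e+09 / (1.789e-04 · 29.68) = 390.4 m.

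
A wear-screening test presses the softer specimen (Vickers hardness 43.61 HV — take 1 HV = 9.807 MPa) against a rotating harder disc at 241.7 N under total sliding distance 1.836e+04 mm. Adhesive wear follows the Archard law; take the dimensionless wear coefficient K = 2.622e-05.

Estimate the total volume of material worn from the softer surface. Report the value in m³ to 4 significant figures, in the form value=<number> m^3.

All working math carries full precision; intermediates are shown rounded. Rounded once at the end to 4 significant figures.
Distance L = 1.836e+04 mm = 18.36 m.
Hardness H = 43.61 HV × 9.807 MPa/HV = 427.7 MPa = 4.277e+08 Pa.
Working in SI base units: W = 241.7 N, H = 4.277e+08 Pa, K = 2.622e-05.
Archard relation: V = K·W·L/H = 2.622e-05 · 241.7 · 18.36 / 4.277e+08 = 2.721e-10 m³.

value=2.721e-10 m^3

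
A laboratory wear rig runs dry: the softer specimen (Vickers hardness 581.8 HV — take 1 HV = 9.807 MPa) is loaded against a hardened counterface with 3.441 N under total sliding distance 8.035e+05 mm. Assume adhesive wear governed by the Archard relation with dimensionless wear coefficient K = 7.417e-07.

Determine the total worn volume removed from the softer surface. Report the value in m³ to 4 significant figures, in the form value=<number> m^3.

The algebra runs at full precision, and printed values are rounded. Rounded just once to four significant figures.
Sliding distance L = 8.035e+05 mm = 803.5 m.
Hardness H = 581.8 HV × 9.807 MPa/HV = 5706 MPa = 5.706e+09 Pa.
In SI base units, W = 3.441 N, H = 5.706e+09 Pa, K = 7.417e-07.
The Archard volume V = K·W·L/H = 7.417e-07 · 3.441 · 803.5 / 5.706e+09 = 3.594e-13 m³.

value=3.594e-13 m^3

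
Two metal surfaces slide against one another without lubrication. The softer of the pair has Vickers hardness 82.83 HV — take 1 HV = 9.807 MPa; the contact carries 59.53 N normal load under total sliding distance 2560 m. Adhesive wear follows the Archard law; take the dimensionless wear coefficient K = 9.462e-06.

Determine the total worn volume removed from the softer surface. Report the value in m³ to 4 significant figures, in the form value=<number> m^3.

The intermediates are shown rounded, and each operation keeps exact precision; one last rounding: 4 significant digits.
Hardness H = 82.83 HV × 9.807 MPa/HV = 812.3 MPa = 8.123e+08 Pa.
As SI base values: W = 59.53 N, H = 8.123e+08 Pa, K = 9.462e-06.
Wear volume V = K·W·L/H = 9.462e-06 · 59.53 · 2560 / 8.123e+08 = 1.775e-09 m³.

value=1.775e-09 m^3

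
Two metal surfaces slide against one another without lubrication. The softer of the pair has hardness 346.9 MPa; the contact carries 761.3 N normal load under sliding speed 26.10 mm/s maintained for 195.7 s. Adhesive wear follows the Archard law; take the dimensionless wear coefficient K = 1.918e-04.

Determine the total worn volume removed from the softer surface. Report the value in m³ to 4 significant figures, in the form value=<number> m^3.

The intermediates appear rounded; all arithmetic holds full precision, and a lone final rounding to four significant figures.
Sliding speed v = 26.10 mm/s = 0.02610 m/s. Distance covered L = v·t = 0.02610 m/s × 195.7 s = 5.108 m.
Hardness H = 346.9 MPa = 3.469e+08 Pa.
Expressed in SI base units: W = 761.3 N, H = 3.469e+08 Pa, K = 1.918e-04.
Archard volume V = K·W·L/H = 1.918e-04 · 761.3 · 5.108 / 3.469e+08 = 2.150e-09 m³.

value=2.150e-09 m^3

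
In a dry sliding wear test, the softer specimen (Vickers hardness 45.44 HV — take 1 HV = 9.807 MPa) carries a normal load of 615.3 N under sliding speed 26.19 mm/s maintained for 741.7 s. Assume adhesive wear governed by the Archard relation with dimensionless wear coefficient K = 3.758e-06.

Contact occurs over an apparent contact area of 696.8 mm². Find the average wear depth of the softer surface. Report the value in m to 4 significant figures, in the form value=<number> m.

Each operation carries full precision; intermediates appear rounded — a single final rounding to four significant figures.
Convert: Sliding speed v = 26.19 mm/s = 0.02619 m/s. Path length L = v·t = 0.02619 m/s × 741.7 s = 19.43 m.
Convert: Hardness H = 45.44 HV × 9.807 MPa/HV = 445.6 MPa = 4.456e+08 Pa.
Convert: Contact area A = 696.8 mm² = 6.968e-04 m².
Working in SI base units: W = 615.3 N, H = 4.456e+08 Pa, K = 3.758e-06.
Archard relation: V = K·W·L/H = 3.758e-06 · 615.3 · 19.43 / 4.456e+08 = 1.008e-10 m³.
Depth of wear h = V/A = 1.008e-10 / 6.968e-04 = 1.447e-07 m.

value=1.447e-07 m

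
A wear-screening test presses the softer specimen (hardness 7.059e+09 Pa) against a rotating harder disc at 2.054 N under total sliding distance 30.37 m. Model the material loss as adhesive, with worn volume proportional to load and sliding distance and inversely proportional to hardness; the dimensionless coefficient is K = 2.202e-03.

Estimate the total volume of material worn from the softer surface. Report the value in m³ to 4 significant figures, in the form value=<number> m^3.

The intermediates are printed rounded; all working math maintains full float precision. Rounded just once: four significant figures.
Collected in SI base units: W = 2.054 N, H = 7.059e+09 Pa, K = 2.202e-03.
Archard volume V = K·W·L/H = 2.202e-03 · 2.054 · 30.37 / 7.059e+09 = 1.946e-11 m³.

value=1.946e-11 m^3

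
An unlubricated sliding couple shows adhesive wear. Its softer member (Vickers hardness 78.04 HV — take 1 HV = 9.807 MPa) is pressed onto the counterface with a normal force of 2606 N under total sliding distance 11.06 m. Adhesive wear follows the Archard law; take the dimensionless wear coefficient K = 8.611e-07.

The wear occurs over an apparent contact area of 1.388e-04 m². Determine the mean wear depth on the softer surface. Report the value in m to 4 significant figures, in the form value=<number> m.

The computation carries full precision — intermediates are printed rounded. Rounded once at the end, at 4 significant figures.
Hardness H = 78.04 HV × 9.807 MPa/HV = 765.3 MPa = 7.653e+08 Pa.
Expressed in SI base units: W = 2606 N, H = 7.653e+08 Pa, K = 8.611e-07.
The Archard volume V = K·W·L/H = 8.611e-07 · 2606 · 11.06 / 7.653e+08 = 3.243e-11 m³.
Mean wear depth h = V/A = 3.243e-11 / 1.388e-04 = 2.336e-07 m.

value=2.336e-07 m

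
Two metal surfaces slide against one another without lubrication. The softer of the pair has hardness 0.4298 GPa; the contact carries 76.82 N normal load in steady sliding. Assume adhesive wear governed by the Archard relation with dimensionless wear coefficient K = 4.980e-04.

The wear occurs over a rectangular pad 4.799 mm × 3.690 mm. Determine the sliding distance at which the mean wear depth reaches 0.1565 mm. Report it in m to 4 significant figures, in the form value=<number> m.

Every step holds exact precision — shown intermediates are rounded, and rounded once at the end, at four significant figures.
Convert: Hardness H = 0.4298 GPa = 4.298e+08 Pa.
Convert: Pad sides 4.799 mm × 3.690 mm = 0.004799 m × 0.003690 m. Contact area A = 0.004799 m × 0.003690 m = 1.771e-05 m².
Convert: Depth limit h_lim = 0.1565 mm = 1.565e-04 m.
In SI base units, W = 76.82 N, H = 4.298e+08 Pa, K = 4.980e-04.
Limit volume V_lim = h_lim·A = 1.565e-04 · 1.771e-05 = 2.771e-09 m³.
Inverting, life L = V_lim·H/(K·W) = 2.771e-09 · 4.298e+08 / (4.980e-04 · 76.82) = 31.14 m.

value=31.14 m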